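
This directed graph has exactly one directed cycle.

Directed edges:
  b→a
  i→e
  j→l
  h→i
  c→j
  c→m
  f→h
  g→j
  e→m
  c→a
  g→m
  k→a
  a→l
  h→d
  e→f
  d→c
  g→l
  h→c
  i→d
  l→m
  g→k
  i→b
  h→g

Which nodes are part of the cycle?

e, f, h, i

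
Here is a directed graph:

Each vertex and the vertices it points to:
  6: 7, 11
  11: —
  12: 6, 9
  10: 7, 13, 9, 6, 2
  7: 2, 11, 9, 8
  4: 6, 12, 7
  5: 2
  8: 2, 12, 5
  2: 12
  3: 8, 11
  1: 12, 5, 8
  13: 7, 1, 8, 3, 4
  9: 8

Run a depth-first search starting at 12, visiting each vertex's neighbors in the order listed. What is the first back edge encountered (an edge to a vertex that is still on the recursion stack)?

DFS from 12 (visiting each vertex's neighbors in the order listed); mark gray on enter, black on exit:
12 gray
  6 gray
    7 gray
      2 gray
        2→12: 12 is gray → back edge
First back edge: 2 → 12.

2→12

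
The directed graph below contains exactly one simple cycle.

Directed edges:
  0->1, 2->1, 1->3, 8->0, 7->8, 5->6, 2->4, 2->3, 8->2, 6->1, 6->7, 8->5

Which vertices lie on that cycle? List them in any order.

5, 6, 7, 8

DFS with gray/black marking from 8:
8 gray
  2 gray
    3 gray
    3 black
    1 gray
      1→3: 3 black — skip
    1 black
    4 gray
    4 black
  2 black
  5 gray
    6 gray
      6→1: 1 black — skip
      7 gray
        7→8: 8 is gray → back edge
Back edge closes the cycle 8 → 5 → 6 → 7 → 8; its vertices are {5, 6, 7, 8}.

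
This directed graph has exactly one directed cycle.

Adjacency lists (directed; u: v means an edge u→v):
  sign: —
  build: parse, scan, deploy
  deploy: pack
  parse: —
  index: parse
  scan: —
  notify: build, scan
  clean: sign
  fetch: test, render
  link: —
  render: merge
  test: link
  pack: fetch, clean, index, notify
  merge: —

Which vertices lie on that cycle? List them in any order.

pack, build, deploy, notify

DFS with gray/black marking from pack:
pack gray
  fetch gray
    test gray
      link gray
      link black
    test black
    render gray
      merge gray
      merge black
    render black
  fetch black
  clean gray
    sign gray
    sign black
  clean black
  index gray
    parse gray
    parse black
  index black
  notify gray
    build gray
      build→parse: parse black — skip
      scan gray
      scan black
      deploy gray
        deploy→pack: pack is gray → back edge
Back edge closes the cycle pack → notify → build → deploy → pack; its vertices are {pack, build, deploy, notify}.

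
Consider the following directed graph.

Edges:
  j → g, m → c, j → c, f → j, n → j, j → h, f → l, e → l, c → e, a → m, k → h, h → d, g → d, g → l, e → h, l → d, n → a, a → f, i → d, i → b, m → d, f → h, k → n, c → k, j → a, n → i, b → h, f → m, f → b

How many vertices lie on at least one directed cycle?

A vertex is on a directed cycle iff it belongs to a strongly connected component of size ≥ 2 (or has a self-loop).
The vertices on cycles are {a, c, f, j, k, m, n} — 7 in total.

7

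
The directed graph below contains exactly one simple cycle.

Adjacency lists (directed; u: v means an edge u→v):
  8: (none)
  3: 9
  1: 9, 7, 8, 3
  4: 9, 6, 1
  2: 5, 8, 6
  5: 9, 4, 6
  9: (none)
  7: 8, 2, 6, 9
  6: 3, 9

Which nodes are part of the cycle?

1, 2, 4, 5, 7

DFS with gray/black marking from 1:
1 gray
  9 gray
  9 black
  7 gray
    8 gray
    8 black
    2 gray
      5 gray
        5→9: 9 black — skip
        4 gray
          4→9: 9 black — skip
          6 gray
            3 gray
              3→9: 9 black — skip
            3 black
            6→9: 9 black — skip
          6 black
          4→1: 1 is gray → back edge
Back edge closes the cycle 1 → 7 → 2 → 5 → 4 → 1; its vertices are {1, 2, 4, 5, 7}.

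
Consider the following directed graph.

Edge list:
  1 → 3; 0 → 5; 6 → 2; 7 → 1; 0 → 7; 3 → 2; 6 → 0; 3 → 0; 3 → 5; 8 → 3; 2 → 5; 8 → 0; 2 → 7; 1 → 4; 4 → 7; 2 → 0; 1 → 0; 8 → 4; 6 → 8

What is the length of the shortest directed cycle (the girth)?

3

For each vertex v, BFS finds the shortest path from v back to v.
The shortest such closed walk is 4 → 7 → 1 → 4, length 3.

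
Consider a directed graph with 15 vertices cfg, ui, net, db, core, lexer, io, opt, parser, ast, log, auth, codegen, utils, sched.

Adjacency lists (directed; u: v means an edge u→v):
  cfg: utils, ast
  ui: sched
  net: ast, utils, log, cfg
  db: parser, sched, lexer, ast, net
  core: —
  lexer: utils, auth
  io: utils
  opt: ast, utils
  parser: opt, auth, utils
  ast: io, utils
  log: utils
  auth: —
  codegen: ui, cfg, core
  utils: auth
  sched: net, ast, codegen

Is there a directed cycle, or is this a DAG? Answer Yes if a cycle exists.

DFS with white/gray/black marking, starting from cfg:
cfg gray
  utils gray
    auth gray
    auth black
  utils black
  ast gray
    io gray
      io→utils: utils black — skip
    io black
    ast→utils: utils black — skip
  ast black
cfg black
ui gray
  sched gray
    net gray
      net→ast: ast black — skip
      net→utils: utils black — skip
      log gray
        log→utils: utils black — skip
      log black
      net→cfg: cfg black — skip
    net black
    sched→ast: ast black — skip
    codegen gray
      codegen→ui: ui is gray → back edge
Back edge found, so a cycle exists: ui → sched → codegen → ui.

Yes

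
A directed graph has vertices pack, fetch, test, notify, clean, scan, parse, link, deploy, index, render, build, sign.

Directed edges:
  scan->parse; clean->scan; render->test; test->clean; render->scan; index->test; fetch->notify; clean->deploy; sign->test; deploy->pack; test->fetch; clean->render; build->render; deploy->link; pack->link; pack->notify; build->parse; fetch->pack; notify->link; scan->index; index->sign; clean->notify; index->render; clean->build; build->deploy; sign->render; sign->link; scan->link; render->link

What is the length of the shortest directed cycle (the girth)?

3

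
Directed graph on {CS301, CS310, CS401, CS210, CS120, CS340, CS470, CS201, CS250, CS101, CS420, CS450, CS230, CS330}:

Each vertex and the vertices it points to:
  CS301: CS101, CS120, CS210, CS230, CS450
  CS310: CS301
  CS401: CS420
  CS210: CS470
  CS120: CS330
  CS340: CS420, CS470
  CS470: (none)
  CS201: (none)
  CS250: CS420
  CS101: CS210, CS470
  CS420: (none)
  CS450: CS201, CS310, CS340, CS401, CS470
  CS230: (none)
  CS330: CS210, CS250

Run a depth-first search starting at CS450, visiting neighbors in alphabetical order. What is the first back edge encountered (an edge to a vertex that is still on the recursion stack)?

DFS from CS450 (visiting neighbors in alphabetical order); mark gray on enter, black on exit:
CS450 gray
  CS201 gray
  CS201 black
  CS310 gray
    CS301 gray
      CS101 gray
        CS210 gray
          CS470 gray
          CS470 black
        CS210 black
        CS101→CS470: CS470 black — skip
      CS101 black
      CS120 gray
        CS330 gray
          CS330→CS210: CS210 black — skip
          CS250 gray
            CS420 gray
            CS420 black
          CS250 black
        CS330 black
      CS120 black
      CS301→CS210: CS210 black — skip
      CS230 gray
      CS230 black
      CS301→CS450: CS450 is gray → back edge
First back edge: CS301 → CS450.

CS301→CS450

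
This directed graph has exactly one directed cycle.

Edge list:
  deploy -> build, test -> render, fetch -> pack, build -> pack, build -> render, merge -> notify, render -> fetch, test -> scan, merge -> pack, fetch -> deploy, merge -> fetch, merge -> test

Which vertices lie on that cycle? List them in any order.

DFS with gray/black marking from render:
render gray
  fetch gray
    pack gray
    pack black
    deploy gray
      build gray
        build→render: render is gray → back edge
Back edge closes the cycle render → fetch → deploy → build → render; its vertices are {build, fetch, deploy, render}.

build, fetch, deploy, render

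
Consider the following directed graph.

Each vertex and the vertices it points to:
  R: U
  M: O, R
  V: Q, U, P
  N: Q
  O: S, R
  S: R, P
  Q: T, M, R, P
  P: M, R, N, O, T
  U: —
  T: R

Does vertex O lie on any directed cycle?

Yes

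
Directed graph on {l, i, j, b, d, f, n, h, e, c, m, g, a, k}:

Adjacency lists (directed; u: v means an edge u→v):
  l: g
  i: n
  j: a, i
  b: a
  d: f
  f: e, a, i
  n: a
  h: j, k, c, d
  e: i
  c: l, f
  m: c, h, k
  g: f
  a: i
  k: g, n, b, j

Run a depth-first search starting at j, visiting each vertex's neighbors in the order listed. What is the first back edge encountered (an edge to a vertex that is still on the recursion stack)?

DFS from j (visiting each vertex's neighbors in the order listed); mark gray on enter, black on exit:
j gray
  a gray
    i gray
      n gray
        n→a: a is gray → back edge
First back edge: n → a.

n→a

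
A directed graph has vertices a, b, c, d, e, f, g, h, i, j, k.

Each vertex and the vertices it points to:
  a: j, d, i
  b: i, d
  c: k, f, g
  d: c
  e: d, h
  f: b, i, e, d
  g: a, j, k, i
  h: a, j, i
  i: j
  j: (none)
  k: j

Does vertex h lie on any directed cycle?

Yes

h is on a cycle iff h can reach itself via ≥1 edge.
h → a → d → c → f → e → h — yes.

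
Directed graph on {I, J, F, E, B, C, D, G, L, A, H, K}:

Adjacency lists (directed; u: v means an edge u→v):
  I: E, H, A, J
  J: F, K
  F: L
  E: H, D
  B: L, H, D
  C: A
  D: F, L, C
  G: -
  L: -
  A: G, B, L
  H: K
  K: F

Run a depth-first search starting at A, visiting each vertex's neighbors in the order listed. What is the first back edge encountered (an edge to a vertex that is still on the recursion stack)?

C→A

DFS from A (visiting each vertex's neighbors in the order listed); mark gray on enter, black on exit:
A gray
  G gray
  G black
  B gray
    L gray
    L black
    H gray
      K gray
        F gray
          F→L: L black — skip
        F black
      K black
    H black
    D gray
      D→F: F black — skip
      D→L: L black — skip
      C gray
        C→A: A is gray → back edge
First back edge: C → A.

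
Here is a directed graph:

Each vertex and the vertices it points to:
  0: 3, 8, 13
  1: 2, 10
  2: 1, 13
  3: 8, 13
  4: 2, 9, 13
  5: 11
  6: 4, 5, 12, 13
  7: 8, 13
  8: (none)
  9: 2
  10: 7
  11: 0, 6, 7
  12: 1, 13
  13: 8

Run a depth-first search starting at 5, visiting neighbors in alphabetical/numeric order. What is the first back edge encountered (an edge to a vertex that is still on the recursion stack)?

DFS from 5 (visiting neighbors in alphabetical/numeric order); mark gray on enter, black on exit:
5 gray
  11 gray
    0 gray
      3 gray
        8 gray
        8 black
        13 gray
          13→8: 8 black — skip
        13 black
      3 black
      0→8: 8 black — skip
      0→13: 13 black — skip
    0 black
    6 gray
      4 gray
        2 gray
          1 gray
            1→2: 2 is gray → back edge
First back edge: 1 → 2.

1->2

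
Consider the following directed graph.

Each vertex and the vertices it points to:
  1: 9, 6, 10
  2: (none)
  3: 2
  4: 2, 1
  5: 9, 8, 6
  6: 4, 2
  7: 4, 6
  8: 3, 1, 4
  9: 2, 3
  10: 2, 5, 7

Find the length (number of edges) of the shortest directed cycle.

3

For each vertex v, BFS finds the shortest path from v back to v.
The shortest such closed walk is 1 → 6 → 4 → 1, length 3.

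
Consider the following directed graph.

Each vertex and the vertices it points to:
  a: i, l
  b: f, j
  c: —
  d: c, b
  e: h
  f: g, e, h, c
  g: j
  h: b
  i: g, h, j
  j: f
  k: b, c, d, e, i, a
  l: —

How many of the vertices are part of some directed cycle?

6

A vertex is on a directed cycle iff it belongs to a strongly connected component of size ≥ 2 (or has a self-loop).
The vertices on cycles are {b, e, f, g, h, j} — 6 in total.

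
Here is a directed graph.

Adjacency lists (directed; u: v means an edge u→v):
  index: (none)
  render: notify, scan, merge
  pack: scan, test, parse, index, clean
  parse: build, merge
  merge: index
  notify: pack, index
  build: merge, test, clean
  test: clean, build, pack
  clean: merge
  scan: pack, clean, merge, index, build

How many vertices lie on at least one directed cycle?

A vertex is on a directed cycle iff it belongs to a strongly connected component of size ≥ 2 (or has a self-loop).
The vertices on cycles are {pack, scan, test, build, parse} — 5 in total.

5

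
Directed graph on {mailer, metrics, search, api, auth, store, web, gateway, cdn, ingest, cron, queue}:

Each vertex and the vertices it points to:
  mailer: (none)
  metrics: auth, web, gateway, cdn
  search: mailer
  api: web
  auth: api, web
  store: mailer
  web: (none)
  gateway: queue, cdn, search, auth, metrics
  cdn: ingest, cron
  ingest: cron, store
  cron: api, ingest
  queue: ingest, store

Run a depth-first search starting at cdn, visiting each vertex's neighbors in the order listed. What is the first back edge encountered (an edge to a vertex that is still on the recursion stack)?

cron→ingest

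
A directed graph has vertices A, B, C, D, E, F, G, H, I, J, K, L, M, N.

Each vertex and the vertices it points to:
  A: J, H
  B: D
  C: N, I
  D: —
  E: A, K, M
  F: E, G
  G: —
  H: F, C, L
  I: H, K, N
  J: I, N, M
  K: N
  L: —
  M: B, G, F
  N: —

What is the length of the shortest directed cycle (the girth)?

3

For each vertex v, BFS finds the shortest path from v back to v.
The shortest such closed walk is E → M → F → E, length 3.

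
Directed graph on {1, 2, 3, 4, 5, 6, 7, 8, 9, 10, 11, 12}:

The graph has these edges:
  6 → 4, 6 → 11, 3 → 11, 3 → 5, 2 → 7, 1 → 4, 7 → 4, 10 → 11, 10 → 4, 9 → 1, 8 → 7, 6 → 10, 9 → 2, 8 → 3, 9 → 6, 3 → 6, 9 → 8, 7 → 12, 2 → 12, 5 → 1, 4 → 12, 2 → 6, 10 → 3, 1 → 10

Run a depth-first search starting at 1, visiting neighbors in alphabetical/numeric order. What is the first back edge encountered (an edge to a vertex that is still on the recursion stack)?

5→1

DFS from 1 (visiting neighbors in alphabetical/numeric order); mark gray on enter, black on exit:
1 gray
  4 gray
    12 gray
    12 black
  4 black
  10 gray
    3 gray
      5 gray
        5→1: 1 is gray → back edge
First back edge: 5 → 1.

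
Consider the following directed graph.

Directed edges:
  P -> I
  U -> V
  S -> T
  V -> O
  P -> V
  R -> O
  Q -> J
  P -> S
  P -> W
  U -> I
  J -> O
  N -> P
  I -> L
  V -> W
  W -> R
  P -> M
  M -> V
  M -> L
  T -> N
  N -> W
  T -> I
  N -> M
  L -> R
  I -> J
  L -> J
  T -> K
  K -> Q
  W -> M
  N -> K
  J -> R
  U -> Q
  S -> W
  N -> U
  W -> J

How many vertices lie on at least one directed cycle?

A vertex is on a directed cycle iff it belongs to a strongly connected component of size ≥ 2 (or has a self-loop).
The vertices on cycles are {M, N, P, S, T, V, W} — 7 in total.

7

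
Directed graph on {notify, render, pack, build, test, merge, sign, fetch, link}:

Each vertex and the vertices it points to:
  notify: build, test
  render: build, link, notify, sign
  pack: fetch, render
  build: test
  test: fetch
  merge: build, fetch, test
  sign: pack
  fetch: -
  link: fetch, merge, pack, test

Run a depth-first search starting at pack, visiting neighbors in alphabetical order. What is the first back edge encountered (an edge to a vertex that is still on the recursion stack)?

link→pack

DFS from pack (visiting neighbors in alphabetical order); mark gray on enter, black on exit:
pack gray
  fetch gray
  fetch black
  render gray
    build gray
      test gray
        test→fetch: fetch black — skip
      test black
    build black
    link gray
      link→fetch: fetch black — skip
      merge gray
        merge→build: build black — skip
        merge→fetch: fetch black — skip
        merge→test: test black — skip
      merge black
      link→pack: pack is gray → back edge
First back edge: link → pack.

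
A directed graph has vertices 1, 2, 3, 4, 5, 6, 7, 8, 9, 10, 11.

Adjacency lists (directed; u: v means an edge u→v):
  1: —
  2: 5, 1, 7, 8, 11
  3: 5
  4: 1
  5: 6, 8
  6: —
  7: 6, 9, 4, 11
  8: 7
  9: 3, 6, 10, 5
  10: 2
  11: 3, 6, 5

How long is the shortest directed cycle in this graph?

For each vertex v, BFS finds the shortest path from v back to v.
The shortest such closed walk is 7 → 9 → 10 → 2 → 7, length 4.

4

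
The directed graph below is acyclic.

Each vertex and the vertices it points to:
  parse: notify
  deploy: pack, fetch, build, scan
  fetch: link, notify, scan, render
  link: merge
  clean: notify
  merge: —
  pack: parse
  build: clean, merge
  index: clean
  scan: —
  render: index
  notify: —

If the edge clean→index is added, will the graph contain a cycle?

Adding clean→index creates a cycle iff index can already reach clean.
Path from index: index → clean.
So index → … → clean → index is a cycle.

Yes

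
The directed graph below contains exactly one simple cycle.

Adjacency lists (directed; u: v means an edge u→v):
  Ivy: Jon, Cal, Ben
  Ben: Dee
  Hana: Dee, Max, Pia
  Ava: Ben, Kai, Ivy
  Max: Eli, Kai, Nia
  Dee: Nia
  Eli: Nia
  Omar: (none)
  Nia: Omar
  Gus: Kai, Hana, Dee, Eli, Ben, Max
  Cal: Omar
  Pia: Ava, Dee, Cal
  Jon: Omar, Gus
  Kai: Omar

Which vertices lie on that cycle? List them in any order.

Ava, Gus, Ivy, Jon, Pia, Hana

DFS with gray/black marking from Gus:
Gus gray
  Kai gray
    Omar gray
    Omar black
  Kai black
  Hana gray
    Dee gray
      Nia gray
        Nia→Omar: Omar black — skip
      Nia black
    Dee black
    Max gray
      Eli gray
        Eli→Nia: Nia black — skip
      Eli black
      Max→Kai: Kai black — skip
      Max→Nia: Nia black — skip
    Max black
    Pia gray
      Ava gray
        Ben gray
          Ben→Dee: Dee black — skip
        Ben black
        Ava→Kai: Kai black — skip
        Ivy gray
          Jon gray
            Jon→Omar: Omar black — skip
            Jon→Gus: Gus is gray → back edge
Back edge closes the cycle Gus → Hana → Pia → Ava → Ivy → Jon → Gus; its vertices are {Ava, Gus, Ivy, Jon, Pia, Hana}.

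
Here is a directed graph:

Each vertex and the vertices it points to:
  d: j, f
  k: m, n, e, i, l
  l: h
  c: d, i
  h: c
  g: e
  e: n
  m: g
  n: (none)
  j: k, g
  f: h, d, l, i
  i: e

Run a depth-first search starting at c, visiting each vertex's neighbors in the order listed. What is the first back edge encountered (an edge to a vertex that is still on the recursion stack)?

DFS from c (visiting each vertex's neighbors in the order listed); mark gray on enter, black on exit:
c gray
  d gray
    j gray
      k gray
        m gray
          g gray
            e gray
              n gray
              n black
            e black
          g black
        m black
        k→n: n black — skip
        k→e: e black — skip
        i gray
          i→e: e black — skip
        i black
        l gray
          h gray
            h→c: c is gray → back edge
First back edge: h → c.

h→c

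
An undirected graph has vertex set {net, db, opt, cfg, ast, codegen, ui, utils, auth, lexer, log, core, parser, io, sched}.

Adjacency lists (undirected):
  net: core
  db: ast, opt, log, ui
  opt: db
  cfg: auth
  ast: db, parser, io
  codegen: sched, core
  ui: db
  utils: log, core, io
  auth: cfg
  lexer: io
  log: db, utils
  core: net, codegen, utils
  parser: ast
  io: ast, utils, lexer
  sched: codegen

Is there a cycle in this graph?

Yes

DFS, tracking each vertex's parent; an edge to a visited non-parent vertex closes a cycle.
Start from core:
visit core (parent –)
  visit net (parent core)
    net–core: parent, skip
  visit codegen (parent core)
    visit sched (parent codegen)
      sched–codegen: parent, skip
    codegen–core: parent, skip
  visit utils (parent core)
    visit log (parent utils)
      visit db (parent log)
        visit ast (parent db)
          ast–db: parent, skip
          visit parser (parent ast)
            parser–ast: parent, skip
          visit io (parent ast)
            io–ast: parent, skip
            io–utils: utils visited and ≠ parent → cycle
Cycle: utils – log – db – ast – io – utils.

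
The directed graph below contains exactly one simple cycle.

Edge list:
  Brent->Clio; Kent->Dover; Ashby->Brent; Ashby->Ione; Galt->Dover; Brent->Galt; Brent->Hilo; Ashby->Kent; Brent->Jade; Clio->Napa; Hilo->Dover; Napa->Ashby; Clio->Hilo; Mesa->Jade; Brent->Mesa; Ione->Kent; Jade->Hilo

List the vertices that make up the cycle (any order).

Clio, Napa, Ashby, Brent

DFS with gray/black marking from Ashby:
Ashby gray
  Brent gray
    Hilo gray
      Dover gray
      Dover black
    Hilo black
    Mesa gray
      Jade gray
        Jade→Hilo: Hilo black — skip
      Jade black
    Mesa black
    Galt gray
      Galt→Dover: Dover black — skip
    Galt black
    Clio gray
      Clio→Hilo: Hilo black — skip
      Napa gray
        Napa→Ashby: Ashby is gray → back edge
Back edge closes the cycle Ashby → Brent → Clio → Napa → Ashby; its vertices are {Clio, Napa, Ashby, Brent}.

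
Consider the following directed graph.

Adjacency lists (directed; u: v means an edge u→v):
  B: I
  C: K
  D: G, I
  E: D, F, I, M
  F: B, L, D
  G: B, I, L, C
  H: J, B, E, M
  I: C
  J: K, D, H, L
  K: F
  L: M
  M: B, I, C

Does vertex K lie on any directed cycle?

K is on a cycle iff K can reach itself via ≥1 edge.
K → F → B → I → C → K — yes.

Yes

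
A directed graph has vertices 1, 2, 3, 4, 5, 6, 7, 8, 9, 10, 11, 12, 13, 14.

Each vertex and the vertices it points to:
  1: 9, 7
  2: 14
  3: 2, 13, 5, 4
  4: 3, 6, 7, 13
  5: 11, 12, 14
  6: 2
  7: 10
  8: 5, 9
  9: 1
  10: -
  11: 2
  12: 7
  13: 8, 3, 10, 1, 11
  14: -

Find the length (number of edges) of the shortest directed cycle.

For each vertex v, BFS finds the shortest path from v back to v.
The shortest such closed walk is 13 → 3 → 13, length 2.

2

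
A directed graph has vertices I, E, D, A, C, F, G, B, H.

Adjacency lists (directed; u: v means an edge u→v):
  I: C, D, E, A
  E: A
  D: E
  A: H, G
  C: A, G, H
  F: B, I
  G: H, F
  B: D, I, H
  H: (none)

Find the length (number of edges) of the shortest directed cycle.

4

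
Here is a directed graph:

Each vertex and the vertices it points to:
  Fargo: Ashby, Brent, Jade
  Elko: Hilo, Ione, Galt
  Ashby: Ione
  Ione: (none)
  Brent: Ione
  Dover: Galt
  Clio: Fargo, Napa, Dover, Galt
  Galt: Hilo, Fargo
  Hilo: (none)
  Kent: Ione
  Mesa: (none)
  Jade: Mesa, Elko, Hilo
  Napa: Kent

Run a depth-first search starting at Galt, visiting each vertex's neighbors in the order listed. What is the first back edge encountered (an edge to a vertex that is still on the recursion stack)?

Elko→Galt

DFS from Galt (visiting each vertex's neighbors in the order listed); mark gray on enter, black on exit:
Galt gray
  Hilo gray
  Hilo black
  Fargo gray
    Ashby gray
      Ione gray
      Ione black
    Ashby black
    Brent gray
      Brent→Ione: Ione black — skip
    Brent black
    Jade gray
      Mesa gray
      Mesa black
      Elko gray
        Elko→Hilo: Hilo black — skip
        Elko→Ione: Ione black — skip
        Elko→Galt: Galt is gray → back edge
First back edge: Elko → Galt.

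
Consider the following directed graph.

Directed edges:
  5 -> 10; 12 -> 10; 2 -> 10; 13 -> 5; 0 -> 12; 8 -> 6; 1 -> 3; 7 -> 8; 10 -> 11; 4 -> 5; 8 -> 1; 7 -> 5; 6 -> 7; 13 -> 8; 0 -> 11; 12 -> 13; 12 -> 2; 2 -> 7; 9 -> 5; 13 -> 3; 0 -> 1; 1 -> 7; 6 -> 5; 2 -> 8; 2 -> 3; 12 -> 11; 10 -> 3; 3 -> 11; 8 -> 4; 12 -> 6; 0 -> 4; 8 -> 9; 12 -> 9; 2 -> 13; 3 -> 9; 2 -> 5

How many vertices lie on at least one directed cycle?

8

A vertex is on a directed cycle iff it belongs to a strongly connected component of size ≥ 2 (or has a self-loop).
The vertices on cycles are {1, 3, 5, 6, 7, 8, 9, 10} — 8 in total.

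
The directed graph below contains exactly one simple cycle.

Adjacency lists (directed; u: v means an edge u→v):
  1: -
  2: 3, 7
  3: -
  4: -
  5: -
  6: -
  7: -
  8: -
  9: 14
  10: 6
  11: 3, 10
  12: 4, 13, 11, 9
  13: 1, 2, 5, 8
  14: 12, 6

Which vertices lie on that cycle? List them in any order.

9, 12, 14

DFS with gray/black marking from 12:
12 gray
  4 gray
  4 black
  13 gray
    1 gray
    1 black
    2 gray
      3 gray
      3 black
      7 gray
      7 black
    2 black
    5 gray
    5 black
    8 gray
    8 black
  13 black
  11 gray
    11→3: 3 black — skip
    10 gray
      6 gray
      6 black
    10 black
  11 black
  9 gray
    14 gray
      14→12: 12 is gray → back edge
Back edge closes the cycle 12 → 9 → 14 → 12; its vertices are {9, 12, 14}.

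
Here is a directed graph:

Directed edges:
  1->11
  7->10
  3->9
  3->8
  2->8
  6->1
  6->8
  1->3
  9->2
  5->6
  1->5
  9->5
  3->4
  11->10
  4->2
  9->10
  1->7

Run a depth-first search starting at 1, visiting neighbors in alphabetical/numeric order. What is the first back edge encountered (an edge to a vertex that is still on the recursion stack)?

6→1

DFS from 1 (visiting neighbors in alphabetical/numeric order); mark gray on enter, black on exit:
1 gray
  3 gray
    4 gray
      2 gray
        8 gray
        8 black
      2 black
    4 black
    3→8: 8 black — skip
    9 gray
      9→2: 2 black — skip
      5 gray
        6 gray
          6→1: 1 is gray → back edge
First back edge: 6 → 1.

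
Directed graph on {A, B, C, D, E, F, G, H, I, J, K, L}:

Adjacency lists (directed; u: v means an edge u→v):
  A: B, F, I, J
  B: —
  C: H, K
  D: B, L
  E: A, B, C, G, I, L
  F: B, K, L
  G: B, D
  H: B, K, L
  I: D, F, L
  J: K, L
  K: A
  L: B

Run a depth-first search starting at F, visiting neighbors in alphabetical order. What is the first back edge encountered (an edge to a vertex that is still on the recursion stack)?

DFS from F (visiting neighbors in alphabetical order); mark gray on enter, black on exit:
F gray
  B gray
  B black
  K gray
    A gray
      A→B: B black — skip
      A→F: F is gray → back edge
First back edge: A → F.

A→F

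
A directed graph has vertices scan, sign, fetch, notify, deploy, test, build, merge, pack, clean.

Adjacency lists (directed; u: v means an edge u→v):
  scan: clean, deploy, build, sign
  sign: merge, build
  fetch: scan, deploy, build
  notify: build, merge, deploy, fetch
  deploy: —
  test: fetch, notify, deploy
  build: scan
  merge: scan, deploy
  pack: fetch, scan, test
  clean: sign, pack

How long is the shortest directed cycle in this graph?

2

For each vertex v, BFS finds the shortest path from v back to v.
The shortest such closed walk is build → scan → build, length 2.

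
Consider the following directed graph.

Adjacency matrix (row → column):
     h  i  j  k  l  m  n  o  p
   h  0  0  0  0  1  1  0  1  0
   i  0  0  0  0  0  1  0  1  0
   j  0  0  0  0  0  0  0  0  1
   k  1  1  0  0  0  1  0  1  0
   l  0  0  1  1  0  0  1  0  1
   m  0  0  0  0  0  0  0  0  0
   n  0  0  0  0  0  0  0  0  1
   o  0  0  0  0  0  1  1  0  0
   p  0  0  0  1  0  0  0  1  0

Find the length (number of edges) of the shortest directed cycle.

For each vertex v, BFS finds the shortest path from v back to v.
The shortest such closed walk is l → k → h → l, length 3.

3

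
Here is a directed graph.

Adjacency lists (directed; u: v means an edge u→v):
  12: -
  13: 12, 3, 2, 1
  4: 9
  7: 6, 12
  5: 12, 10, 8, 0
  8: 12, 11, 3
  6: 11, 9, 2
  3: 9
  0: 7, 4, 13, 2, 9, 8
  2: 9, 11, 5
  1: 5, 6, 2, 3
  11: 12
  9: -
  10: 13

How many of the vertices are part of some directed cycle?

8

A vertex is on a directed cycle iff it belongs to a strongly connected component of size ≥ 2 (or has a self-loop).
The vertices on cycles are {0, 1, 2, 5, 6, 7, 10, 13} — 8 in total.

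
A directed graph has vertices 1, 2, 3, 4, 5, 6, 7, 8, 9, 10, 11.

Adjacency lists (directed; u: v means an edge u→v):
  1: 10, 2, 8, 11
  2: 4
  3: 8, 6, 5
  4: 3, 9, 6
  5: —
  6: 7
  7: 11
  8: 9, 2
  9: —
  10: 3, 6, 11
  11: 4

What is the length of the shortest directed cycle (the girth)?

4

For each vertex v, BFS finds the shortest path from v back to v.
The shortest such closed walk is 2 → 4 → 3 → 8 → 2, length 4.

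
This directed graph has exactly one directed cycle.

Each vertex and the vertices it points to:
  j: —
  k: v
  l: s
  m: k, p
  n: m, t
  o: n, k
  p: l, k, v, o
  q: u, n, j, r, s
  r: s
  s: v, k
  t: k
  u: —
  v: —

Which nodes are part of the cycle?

DFS with gray/black marking from n:
n gray
  m gray
    k gray
      v gray
      v black
    k black
    p gray
      l gray
        s gray
          s→v: v black — skip
          s→k: k black — skip
        s black
      l black
      p→k: k black — skip
      p→v: v black — skip
      o gray
        o→n: n is gray → back edge
Back edge closes the cycle n → m → p → o → n; its vertices are {m, n, o, p}.

m, n, o, p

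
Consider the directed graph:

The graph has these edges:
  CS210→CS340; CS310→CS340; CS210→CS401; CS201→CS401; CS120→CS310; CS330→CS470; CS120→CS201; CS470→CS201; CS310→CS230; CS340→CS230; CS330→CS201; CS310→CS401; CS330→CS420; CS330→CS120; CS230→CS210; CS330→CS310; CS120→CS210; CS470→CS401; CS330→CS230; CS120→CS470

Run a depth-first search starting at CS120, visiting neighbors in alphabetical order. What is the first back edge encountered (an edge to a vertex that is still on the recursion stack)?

CS230→CS210

DFS from CS120 (visiting neighbors in alphabetical order); mark gray on enter, black on exit:
CS120 gray
  CS201 gray
    CS401 gray
    CS401 black
  CS201 black
  CS210 gray
    CS340 gray
      CS230 gray
        CS230→CS210: CS210 is gray → back edge
First back edge: CS230 → CS210.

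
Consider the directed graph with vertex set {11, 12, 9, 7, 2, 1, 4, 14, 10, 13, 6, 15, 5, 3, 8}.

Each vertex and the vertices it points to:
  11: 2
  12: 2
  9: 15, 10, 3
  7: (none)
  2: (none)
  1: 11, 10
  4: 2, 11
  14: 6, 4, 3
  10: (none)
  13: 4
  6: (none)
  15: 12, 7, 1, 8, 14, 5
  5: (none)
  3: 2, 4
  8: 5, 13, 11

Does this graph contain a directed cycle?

No

DFS with white/gray/black marking, starting from 5:
5 gray
5 black
11 gray
  2 gray
  2 black
11 black
12 gray
  12→2: 2 black — skip
12 black
9 gray
  15 gray
    15→12: 12 black — skip
    7 gray
    7 black
    1 gray
      1→11: 11 black — skip
      10 gray
      10 black
    1 black
    8 gray
      8→5: 5 black — skip
      13 gray
        4 gray
          4→2: 2 black — skip
          4→11: 11 black — skip
        4 black
      13 black
      8→11: 11 black — skip
    8 black
    14 gray
      6 gray
      6 black
      14→4: 4 black — skip
      3 gray
        3→2: 2 black — skip
        3→4: 4 black — skip
      3 black
    14 black
    15→5: 5 black — skip
  15 black
  9→10: 10 black — skip
  9→3: 3 black — skip
9 black
Every edge goes to a white or black vertex — no back edge, so the graph is acyclic.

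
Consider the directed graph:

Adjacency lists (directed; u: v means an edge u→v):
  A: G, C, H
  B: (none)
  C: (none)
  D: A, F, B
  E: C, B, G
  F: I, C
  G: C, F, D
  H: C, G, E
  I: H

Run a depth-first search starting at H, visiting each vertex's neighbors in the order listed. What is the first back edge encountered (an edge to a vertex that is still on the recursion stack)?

I→H

DFS from H (visiting each vertex's neighbors in the order listed); mark gray on enter, black on exit:
H gray
  C gray
  C black
  G gray
    G→C: C black — skip
    F gray
      I gray
        I→H: H is gray → back edge
First back edge: I → H.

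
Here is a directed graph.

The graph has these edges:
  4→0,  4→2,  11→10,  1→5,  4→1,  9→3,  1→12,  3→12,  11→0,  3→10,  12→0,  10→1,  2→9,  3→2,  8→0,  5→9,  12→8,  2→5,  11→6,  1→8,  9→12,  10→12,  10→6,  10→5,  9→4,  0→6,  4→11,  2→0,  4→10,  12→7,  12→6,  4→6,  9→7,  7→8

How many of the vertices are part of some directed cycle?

A vertex is on a directed cycle iff it belongs to a strongly connected component of size ≥ 2 (or has a self-loop).
The vertices on cycles are {1, 2, 3, 4, 5, 9, 10, 11} — 8 in total.

8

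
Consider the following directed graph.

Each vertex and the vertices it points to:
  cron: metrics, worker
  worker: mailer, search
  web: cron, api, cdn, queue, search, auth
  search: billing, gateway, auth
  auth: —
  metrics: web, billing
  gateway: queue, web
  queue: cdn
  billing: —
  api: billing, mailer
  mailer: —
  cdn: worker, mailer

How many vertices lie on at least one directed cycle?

8

A vertex is on a directed cycle iff it belongs to a strongly connected component of size ≥ 2 (or has a self-loop).
The vertices on cycles are {cdn, web, cron, queue, search, worker, gateway, metrics} — 8 in total.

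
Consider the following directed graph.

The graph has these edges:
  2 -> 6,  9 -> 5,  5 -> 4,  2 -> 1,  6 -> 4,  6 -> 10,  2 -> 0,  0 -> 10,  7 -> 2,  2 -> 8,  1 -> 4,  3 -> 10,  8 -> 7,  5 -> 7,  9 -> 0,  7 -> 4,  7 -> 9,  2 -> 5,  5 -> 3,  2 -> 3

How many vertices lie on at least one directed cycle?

A vertex is on a directed cycle iff it belongs to a strongly connected component of size ≥ 2 (or has a self-loop).
The vertices on cycles are {2, 5, 7, 8, 9} — 5 in total.

5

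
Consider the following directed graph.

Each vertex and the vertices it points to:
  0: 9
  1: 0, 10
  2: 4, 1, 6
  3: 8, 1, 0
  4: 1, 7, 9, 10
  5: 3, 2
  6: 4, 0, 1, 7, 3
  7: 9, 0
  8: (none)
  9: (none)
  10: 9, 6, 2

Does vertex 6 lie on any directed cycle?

Yes

6 is on a cycle iff 6 can reach itself via ≥1 edge.
6 → 4 → 10 → 6 — yes.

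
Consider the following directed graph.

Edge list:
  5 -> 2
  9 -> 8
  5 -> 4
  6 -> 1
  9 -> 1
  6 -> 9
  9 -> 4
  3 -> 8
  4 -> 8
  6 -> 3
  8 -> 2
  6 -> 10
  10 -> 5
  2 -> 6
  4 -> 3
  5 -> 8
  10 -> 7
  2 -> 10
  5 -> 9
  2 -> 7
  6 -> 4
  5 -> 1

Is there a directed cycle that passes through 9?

9 is on a cycle iff 9 can reach itself via ≥1 edge.
9 → 8 → 2 → 6 → 9 — yes.

Yes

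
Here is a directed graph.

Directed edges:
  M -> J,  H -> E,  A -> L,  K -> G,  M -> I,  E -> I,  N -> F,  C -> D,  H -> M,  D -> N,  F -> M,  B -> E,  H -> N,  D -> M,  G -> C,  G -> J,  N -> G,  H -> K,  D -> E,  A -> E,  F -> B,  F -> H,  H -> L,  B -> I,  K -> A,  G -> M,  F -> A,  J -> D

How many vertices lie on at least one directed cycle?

A vertex is on a directed cycle iff it belongs to a strongly connected component of size ≥ 2 (or has a self-loop).
The vertices on cycles are {C, D, F, G, H, J, K, M, N} — 9 in total.

9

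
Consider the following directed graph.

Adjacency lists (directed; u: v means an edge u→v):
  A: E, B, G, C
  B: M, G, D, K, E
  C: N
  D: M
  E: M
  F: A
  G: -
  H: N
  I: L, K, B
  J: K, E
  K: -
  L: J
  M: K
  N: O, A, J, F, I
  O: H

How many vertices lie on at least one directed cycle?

A vertex is on a directed cycle iff it belongs to a strongly connected component of size ≥ 2 (or has a self-loop).
The vertices on cycles are {A, C, F, H, N, O} — 6 in total.

6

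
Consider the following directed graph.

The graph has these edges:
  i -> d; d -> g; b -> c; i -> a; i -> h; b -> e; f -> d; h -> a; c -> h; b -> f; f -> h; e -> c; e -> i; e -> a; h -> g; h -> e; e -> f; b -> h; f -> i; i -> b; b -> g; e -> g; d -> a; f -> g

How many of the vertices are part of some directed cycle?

6

A vertex is on a directed cycle iff it belongs to a strongly connected component of size ≥ 2 (or has a self-loop).
The vertices on cycles are {b, c, e, f, h, i} — 6 in total.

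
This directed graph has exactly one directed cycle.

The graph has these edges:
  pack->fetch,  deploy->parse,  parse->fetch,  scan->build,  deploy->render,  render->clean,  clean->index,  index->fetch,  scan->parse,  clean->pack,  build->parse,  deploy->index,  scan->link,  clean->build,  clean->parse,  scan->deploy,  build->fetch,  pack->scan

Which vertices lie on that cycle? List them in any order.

DFS with gray/black marking from scan:
scan gray
  parse gray
    fetch gray
    fetch black
  parse black
  link gray
  link black
  build gray
    build→fetch: fetch black — skip
    build→parse: parse black — skip
  build black
  deploy gray
    index gray
      index→fetch: fetch black — skip
    index black
    deploy→parse: parse black — skip
    render gray
      clean gray
        pack gray
          pack→scan: scan is gray → back edge
Back edge closes the cycle scan → deploy → render → clean → pack → scan; its vertices are {pack, scan, clean, deploy, render}.

pack, scan, clean, deploy, render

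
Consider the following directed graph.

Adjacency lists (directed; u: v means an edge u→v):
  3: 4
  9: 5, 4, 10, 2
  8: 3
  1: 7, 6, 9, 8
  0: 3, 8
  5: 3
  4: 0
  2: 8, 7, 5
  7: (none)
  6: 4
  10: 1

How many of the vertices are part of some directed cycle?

7

A vertex is on a directed cycle iff it belongs to a strongly connected component of size ≥ 2 (or has a self-loop).
The vertices on cycles are {0, 1, 3, 4, 8, 9, 10} — 7 in total.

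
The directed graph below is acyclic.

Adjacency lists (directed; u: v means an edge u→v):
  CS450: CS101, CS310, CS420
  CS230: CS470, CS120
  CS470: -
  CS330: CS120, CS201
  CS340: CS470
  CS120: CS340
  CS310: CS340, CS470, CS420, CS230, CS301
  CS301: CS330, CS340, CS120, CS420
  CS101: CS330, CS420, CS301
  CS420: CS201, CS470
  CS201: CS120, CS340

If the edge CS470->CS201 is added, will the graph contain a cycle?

Yes

Adding CS470→CS201 creates a cycle iff CS201 can already reach CS470.
Path from CS201: CS201 → CS340 → CS470.
So CS201 → … → CS470 → CS201 is a cycle.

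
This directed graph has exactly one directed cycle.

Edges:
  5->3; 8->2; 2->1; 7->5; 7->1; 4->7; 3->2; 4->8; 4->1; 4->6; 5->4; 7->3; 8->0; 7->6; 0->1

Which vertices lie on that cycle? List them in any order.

DFS with gray/black marking from 4:
4 gray
  8 gray
    0 gray
      1 gray
      1 black
    0 black
    2 gray
      2→1: 1 black — skip
    2 black
  8 black
  4→1: 1 black — skip
  7 gray
    5 gray
      3 gray
        3→2: 2 black — skip
      3 black
      5→4: 4 is gray → back edge
Back edge closes the cycle 4 → 7 → 5 → 4; its vertices are {4, 5, 7}.

4, 5, 7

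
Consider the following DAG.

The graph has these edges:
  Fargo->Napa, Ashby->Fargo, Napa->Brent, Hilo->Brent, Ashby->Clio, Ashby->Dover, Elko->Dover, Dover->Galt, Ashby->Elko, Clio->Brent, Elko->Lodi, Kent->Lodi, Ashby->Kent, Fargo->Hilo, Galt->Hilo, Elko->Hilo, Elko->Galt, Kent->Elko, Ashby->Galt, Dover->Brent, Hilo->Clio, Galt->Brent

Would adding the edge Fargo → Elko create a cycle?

Adding Fargo→Elko creates a cycle iff Elko can already reach Fargo.
Explore from Elko: no path reaches Fargo. The graph stays acyclic.

No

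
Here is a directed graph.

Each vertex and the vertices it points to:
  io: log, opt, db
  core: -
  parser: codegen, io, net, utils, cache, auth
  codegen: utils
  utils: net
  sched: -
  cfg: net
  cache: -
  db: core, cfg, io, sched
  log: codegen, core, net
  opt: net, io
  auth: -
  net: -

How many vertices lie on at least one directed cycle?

3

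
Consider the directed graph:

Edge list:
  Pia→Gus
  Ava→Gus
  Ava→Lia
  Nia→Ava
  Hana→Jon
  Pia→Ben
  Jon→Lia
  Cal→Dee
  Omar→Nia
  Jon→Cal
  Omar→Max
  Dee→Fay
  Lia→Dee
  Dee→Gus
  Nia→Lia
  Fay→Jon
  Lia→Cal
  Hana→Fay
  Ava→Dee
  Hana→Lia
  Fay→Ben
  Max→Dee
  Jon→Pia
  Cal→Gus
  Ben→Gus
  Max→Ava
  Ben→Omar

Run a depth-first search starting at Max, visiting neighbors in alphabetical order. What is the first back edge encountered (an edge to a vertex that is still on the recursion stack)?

Omar→Max

DFS from Max (visiting neighbors in alphabetical order); mark gray on enter, black on exit:
Max gray
  Ava gray
    Dee gray
      Fay gray
        Ben gray
          Gus gray
          Gus black
          Omar gray
            Omar→Max: Max is gray → back edge
First back edge: Omar → Max.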